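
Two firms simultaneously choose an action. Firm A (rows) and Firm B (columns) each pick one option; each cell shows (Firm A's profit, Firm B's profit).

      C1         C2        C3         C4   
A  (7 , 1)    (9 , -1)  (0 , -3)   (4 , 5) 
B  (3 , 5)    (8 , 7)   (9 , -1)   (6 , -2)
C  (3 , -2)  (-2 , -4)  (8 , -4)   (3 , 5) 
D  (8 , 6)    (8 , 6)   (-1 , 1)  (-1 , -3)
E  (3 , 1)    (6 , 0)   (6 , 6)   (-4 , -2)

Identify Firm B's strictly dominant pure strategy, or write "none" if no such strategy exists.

C1 fails to dominate C2 at B (5<7).
C2 fails to dominate C1 at A (-1<1).
C3 fails to dominate C1 at A (-3<1).
C4 fails to dominate C1 at B (-2<5).
No single strategy dominates all the others.

none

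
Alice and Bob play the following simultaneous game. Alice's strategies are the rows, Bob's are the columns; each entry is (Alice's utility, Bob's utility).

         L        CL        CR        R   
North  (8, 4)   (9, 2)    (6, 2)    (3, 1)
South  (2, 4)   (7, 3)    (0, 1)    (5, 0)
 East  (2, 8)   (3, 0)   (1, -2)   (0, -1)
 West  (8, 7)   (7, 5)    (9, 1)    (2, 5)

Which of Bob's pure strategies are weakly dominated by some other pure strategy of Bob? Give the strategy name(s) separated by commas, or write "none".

CL, CR, R

Nothing dominates L: CL at North (4>2); CR at North (4>2); R at North (4>1).
L weakly dominates CL — North: 4>2, South: 4>3, East: 8>0, West: 7>5.
CR is weakly dominated by L (North: 4>2, South: 4>1, East: 8>-2, West: 7>1).
R is weakly dominated by L (North: 4>1, South: 4>0, East: 8>-1, West: 7>5).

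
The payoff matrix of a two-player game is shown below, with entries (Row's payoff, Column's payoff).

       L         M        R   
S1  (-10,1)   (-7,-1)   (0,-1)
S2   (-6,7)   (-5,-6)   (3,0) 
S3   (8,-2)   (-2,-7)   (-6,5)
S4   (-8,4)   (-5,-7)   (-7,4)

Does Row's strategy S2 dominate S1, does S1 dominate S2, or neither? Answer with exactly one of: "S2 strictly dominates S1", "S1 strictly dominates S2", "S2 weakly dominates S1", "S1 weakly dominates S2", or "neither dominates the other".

S2's payoffs vs S1's, by Column's action — L: -6>-10, M: -5>-7, R: 3>0.
S2 gives a strictly higher payoff against every action of Column, so S2 strictly dominates S1.

S2 strictly dominates S1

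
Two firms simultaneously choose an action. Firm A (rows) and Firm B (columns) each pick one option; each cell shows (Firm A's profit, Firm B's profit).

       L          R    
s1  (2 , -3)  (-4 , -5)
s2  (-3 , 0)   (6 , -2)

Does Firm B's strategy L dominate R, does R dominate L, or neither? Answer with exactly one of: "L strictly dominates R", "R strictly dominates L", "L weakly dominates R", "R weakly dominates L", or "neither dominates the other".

Compare L to R across every action of Firm A: s1: -3>-5, s2: 0>-2.
Every comparison favours L, so L strictly dominates R.

L strictly dominates R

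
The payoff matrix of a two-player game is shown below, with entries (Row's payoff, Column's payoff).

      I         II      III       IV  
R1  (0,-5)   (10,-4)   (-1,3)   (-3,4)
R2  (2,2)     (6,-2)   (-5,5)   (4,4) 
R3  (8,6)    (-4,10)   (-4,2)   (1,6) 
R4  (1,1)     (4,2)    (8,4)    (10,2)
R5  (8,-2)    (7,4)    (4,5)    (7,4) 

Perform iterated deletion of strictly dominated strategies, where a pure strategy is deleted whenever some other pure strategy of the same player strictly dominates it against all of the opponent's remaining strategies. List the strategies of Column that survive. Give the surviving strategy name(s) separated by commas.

Row R2 is eliminated: R5 beats it against every remaining column (I: 8>2, II: 7>6, III: 4>-5, IV: 7>4).
Column's strategy I is strictly dominated by II (R1: -4>-5, R3: 10>6, R4: 2>1, R5: 4>-2) and is removed.
For Row, R4 strictly dominates R3 on the remaining columns (II: 4>-4, III: 8>-4, IV: 10>1); eliminate R3.
Column's strategy II is strictly dominated by III (R1: 3>-4, R4: 4>2, R5: 5>4) and is removed.
Row R1 is eliminated: R4 beats it against every remaining column (III: 8>-1, IV: 10>-3).
Row R5 is eliminated: R4 beats it against every remaining column (III: 8>4, IV: 10>7).
For Column, III strictly dominates IV on the remaining rows (R4: 4>2); eliminate IV.
Among the remaining strategies, none is strictly dominated by another pure strategy of the same player, so the elimination stops.
Surviving strategies — Row: {R4}; Column: {III}.

III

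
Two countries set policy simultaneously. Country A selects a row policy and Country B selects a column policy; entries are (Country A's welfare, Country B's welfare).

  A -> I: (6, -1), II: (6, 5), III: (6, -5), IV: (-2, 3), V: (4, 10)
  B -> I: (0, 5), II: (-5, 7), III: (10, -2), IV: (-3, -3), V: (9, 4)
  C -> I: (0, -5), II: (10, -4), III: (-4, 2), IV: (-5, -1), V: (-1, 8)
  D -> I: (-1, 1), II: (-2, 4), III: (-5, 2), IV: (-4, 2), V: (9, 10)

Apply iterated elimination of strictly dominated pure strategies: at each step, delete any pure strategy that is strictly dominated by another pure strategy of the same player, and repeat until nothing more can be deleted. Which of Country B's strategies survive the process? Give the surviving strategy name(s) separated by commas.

II, V

Country B's strategy I is strictly dominated by II (A: 5>-1, B: 7>5, C: -4>-5, D: 4>1) and is removed.
For Country B, V strictly dominates III on the remaining rows (A: 10>-5, B: 4>-2, C: 8>2, D: 10>2); eliminate III.
Column IV is eliminated: V beats it against every remaining row (A: 10>3, B: 4>-3, C: 8>-1, D: 10>2).
Among the remaining strategies, none is strictly dominated by another pure strategy of the same player, so the elimination stops.
Surviving strategies — Country A: {A, B, C, D}; Country B: {II, V}.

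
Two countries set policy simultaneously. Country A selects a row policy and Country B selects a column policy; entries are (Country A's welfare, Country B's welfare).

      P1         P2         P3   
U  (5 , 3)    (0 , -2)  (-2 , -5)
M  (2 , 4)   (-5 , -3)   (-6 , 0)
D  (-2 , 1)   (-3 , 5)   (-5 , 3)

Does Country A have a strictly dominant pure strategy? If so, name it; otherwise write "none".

U

U vs M: P1: 5>2, P2: 0>-5, P3: -2>-6.
U vs D: P1: 5>-2, P2: 0>-3, P3: -2>-5.
U strictly beats every other strategy against every opponent action, so it is strictly dominant.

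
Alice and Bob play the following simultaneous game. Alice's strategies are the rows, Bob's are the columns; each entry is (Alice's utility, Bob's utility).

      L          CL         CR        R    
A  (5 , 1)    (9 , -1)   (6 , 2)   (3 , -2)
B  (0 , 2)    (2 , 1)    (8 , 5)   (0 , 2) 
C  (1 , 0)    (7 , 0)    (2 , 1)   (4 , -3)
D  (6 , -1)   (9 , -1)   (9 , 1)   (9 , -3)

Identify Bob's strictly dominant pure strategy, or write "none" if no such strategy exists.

CR

CR vs L: A: 2>1, B: 5>2, C: 1>0, D: 1>-1.
CR vs CL: A: 2>-1, B: 5>1, C: 1>0, D: 1>-1.
CR vs R: A: 2>-2, B: 5>2, C: 1>-3, D: 1>-3.
CR strictly beats every other strategy against every opponent action, so it is strictly dominant.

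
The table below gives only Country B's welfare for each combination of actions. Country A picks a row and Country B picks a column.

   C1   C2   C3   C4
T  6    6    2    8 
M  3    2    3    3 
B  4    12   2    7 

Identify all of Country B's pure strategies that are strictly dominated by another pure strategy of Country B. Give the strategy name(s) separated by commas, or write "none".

none

C1 is not dominated — it holds its own against C2 at T (6=6); C3 at T (6>2); C4 at M (3=3).
C2 is not dominated — it holds its own against C1 at T (6=6); C3 at T (6>2); C4 at B (12>7).
C3 is not dominated — it holds its own against C1 at M (3=3); C2 at M (3>2); C4 at M (3=3).
C4 is not dominated — it holds its own against C1 at T (8>6); C2 at T (8>6); C3 at T (8>2).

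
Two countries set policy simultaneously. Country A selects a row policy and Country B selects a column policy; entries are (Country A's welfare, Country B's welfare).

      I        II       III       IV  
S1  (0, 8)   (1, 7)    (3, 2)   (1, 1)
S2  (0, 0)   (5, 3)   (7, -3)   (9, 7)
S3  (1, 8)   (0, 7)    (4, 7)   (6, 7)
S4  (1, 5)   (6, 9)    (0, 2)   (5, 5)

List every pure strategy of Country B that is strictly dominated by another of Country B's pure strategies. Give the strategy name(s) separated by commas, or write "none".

Nothing dominates I: II at S1 (8>7); III at S1 (8>2); IV at S1 (8>1).
II: no other strategy beats it everywhere (I at S2 (3>0); III at S1 (7>2); IV at S1 (7>1)).
III: dominated, since I does at least as well everywhere (S1: 8>2, S2: 0>-3, S3: 8>7, S4: 5>2).
IV: no other strategy beats it everywhere (I at S2 (7>0); II at S2 (7>3); III at S2 (7>-3)).

III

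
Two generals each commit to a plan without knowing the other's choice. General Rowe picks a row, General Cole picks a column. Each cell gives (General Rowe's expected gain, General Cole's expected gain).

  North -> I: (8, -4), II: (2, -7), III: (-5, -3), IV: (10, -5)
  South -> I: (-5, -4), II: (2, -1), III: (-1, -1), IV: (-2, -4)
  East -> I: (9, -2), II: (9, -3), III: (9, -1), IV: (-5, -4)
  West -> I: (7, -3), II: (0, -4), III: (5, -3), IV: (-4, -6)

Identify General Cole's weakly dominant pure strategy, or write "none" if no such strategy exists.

III vs I: North: -3>-4, South: -1>-4, East: -1>-2, West: -3=-3.
III vs II: North: -3>-7, South: -1=-1, East: -1>-3, West: -3>-4.
III vs IV: North: -3>-5, South: -1>-4, East: -1>-4, West: -3>-6.
III is at least as good as every other strategy against every opponent action, so it is weakly dominant.

III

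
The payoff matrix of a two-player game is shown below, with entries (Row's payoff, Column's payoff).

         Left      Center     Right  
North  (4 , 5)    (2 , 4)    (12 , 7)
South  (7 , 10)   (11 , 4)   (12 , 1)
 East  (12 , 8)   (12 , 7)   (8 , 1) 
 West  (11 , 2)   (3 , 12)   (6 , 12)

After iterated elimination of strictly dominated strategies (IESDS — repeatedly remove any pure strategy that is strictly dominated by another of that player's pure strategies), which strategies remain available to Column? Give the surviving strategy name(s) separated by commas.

Row's strategy West is strictly dominated by East (Left: 12>11, Center: 12>3, Right: 8>6) and is removed.
Column Center is eliminated: Left beats it against every remaining row (North: 5>4, South: 10>4, East: 8>7).
Among the remaining strategies, none is strictly dominated by another pure strategy of the same player, so the elimination stops.
Surviving strategies — Row: {North, South, East}; Column: {Left, Right}.

Left, Right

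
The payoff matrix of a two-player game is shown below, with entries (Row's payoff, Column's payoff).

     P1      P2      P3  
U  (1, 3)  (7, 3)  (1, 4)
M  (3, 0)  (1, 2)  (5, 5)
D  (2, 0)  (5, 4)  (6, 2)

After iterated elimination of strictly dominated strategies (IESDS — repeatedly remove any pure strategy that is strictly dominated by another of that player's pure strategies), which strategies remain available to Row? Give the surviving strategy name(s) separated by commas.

For Column, P3 strictly dominates P1 on the remaining rows (U: 4>3, M: 5>0, D: 2>0); eliminate P1.
For Row, D strictly dominates M on the remaining columns (P2: 5>1, P3: 6>5); eliminate M.
Among the remaining strategies, none is strictly dominated by another pure strategy of the same player, so the elimination stops.
Surviving strategies — Row: {U, D}; Column: {P2, P3}.

U, D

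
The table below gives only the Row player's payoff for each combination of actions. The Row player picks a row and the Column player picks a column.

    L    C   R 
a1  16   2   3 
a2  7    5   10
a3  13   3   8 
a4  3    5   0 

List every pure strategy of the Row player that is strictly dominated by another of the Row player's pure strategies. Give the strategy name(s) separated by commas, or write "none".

none

a1 is not dominated — it holds its own against a2 at L (16>7); a3 at L (16>13); a4 at L (16>3).
a2: no other strategy beats it everywhere (a1 at C (5>2); a3 at C (5>3); a4 at L (7>3)).
Nothing dominates a3: a1 at C (3>2); a2 at L (13>7); a4 at L (13>3).
Nothing dominates a4: a1 at C (5>2); a2 at C (5=5); a3 at C (5>3).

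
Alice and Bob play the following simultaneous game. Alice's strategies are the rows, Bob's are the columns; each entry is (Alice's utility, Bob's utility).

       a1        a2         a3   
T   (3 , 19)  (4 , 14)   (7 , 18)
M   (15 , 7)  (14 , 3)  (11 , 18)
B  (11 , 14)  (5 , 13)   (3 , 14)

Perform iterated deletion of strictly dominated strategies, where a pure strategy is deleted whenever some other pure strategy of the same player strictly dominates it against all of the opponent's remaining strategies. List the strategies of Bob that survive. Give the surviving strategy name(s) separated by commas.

Alice's strategy T is strictly dominated by M (a1: 15>3, a2: 14>4, a3: 11>7) and is removed.
Alice's strategy B is strictly dominated by M (a1: 15>11, a2: 14>5, a3: 11>3) and is removed.
Bob's strategy a1 is strictly dominated by a3 (M: 18>7) and is removed.
Bob's strategy a2 is strictly dominated by a3 (M: 18>3) and is removed.
Among the remaining strategies, none is strictly dominated by another pure strategy of the same player, so the elimination stops.
Surviving strategies — Alice: {M}; Bob: {a3}.

a3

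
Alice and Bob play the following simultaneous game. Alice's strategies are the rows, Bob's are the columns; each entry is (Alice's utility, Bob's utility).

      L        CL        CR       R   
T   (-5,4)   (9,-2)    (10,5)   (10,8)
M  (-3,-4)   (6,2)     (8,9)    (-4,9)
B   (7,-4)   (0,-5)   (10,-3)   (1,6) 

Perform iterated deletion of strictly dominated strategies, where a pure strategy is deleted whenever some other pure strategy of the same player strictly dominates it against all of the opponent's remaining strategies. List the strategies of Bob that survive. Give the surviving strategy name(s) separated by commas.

For Bob, CR strictly dominates L on the remaining rows (T: 5>4, M: 9>-4, B: -3>-4); eliminate L.
For Alice, T strictly dominates M on the remaining columns (CL: 9>6, CR: 10>8, R: 10>-4); eliminate M.
Column CL is eliminated: CR beats it against every remaining row (T: 5>-2, B: -3>-5).
Bob's strategy CR is strictly dominated by R (T: 8>5, B: 6>-3) and is removed.
Alice's strategy B is strictly dominated by T (R: 10>1) and is removed.
Among the remaining strategies, none is strictly dominated by another pure strategy of the same player, so the elimination stops.
Surviving strategies — Alice: {T}; Bob: {R}.

R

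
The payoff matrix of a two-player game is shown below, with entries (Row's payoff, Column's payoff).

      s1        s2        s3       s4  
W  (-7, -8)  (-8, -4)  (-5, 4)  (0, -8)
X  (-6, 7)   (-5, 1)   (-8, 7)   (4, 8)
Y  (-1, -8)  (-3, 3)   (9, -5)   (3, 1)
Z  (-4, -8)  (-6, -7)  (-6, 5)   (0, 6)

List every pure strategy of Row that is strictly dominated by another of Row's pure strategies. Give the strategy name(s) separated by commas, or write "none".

Y strictly dominates W — s1: -1>-7, s2: -3>-8, s3: 9>-5, s4: 3>0.
X: no other strategy beats it everywhere (W at s1 (-6>-7); Y at s4 (4>3); Z at s2 (-5>-6)).
Nothing dominates Y: W at s1 (-1>-7); X at s1 (-1>-6); Z at s1 (-1>-4).
Z is strictly dominated by Y (s1: -1>-4, s2: -3>-6, s3: 9>-6, s4: 3>0).

W, Z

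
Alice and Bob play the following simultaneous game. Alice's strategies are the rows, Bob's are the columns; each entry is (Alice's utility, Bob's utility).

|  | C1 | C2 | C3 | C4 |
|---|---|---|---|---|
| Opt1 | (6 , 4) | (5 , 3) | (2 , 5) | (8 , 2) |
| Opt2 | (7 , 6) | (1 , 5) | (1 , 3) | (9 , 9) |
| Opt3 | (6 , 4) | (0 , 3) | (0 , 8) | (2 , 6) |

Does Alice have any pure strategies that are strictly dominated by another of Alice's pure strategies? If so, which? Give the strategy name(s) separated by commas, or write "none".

Opt1 is not dominated — it holds its own against Opt2 at C2 (5>1); Opt3 at C1 (6=6).
Opt2 is not dominated — it holds its own against Opt1 at C1 (7>6); Opt3 at C1 (7>6).
Opt3 is strictly dominated by Opt2 (C1: 7>6, C2: 1>0, C3: 1>0, C4: 9>2).

Opt3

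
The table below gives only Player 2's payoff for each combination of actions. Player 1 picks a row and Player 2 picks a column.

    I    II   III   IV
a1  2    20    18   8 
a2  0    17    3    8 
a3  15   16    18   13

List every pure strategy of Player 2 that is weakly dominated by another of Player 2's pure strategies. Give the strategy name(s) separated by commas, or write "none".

I, IV

I is weakly dominated by II (a1: 20>2, a2: 17>0, a3: 16>15).
Nothing dominates II: I at a1 (20>2); III at a1 (20>18); IV at a1 (20>8).
III is not dominated — it holds its own against I at a1 (18>2); II at a3 (18>16); IV at a1 (18>8).
IV: dominated, since II does at least as well everywhere (a1: 20>8, a2: 17>8, a3: 16>13).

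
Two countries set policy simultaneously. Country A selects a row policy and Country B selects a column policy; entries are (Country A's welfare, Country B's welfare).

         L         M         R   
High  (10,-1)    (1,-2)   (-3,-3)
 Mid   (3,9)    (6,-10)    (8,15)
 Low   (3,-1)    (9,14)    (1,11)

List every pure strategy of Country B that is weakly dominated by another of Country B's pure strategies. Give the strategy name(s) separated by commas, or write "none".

L: no other strategy beats it everywhere (M at High (-1>-2); R at High (-1>-3)).
M is not dominated — it holds its own against L at Low (14>-1); R at High (-2>-3).
R is not dominated — it holds its own against L at Mid (15>9); M at Mid (15>-10).

none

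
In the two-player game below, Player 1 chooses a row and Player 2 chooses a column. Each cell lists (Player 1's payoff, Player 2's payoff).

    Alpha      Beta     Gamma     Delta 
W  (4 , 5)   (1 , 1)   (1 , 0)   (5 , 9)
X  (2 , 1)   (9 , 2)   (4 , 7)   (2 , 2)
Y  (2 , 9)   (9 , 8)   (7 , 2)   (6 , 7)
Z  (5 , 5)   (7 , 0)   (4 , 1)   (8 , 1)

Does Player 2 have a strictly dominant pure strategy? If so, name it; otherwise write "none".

none

Alpha fails to dominate Beta at X (1<2).
Beta fails to dominate Alpha at W (1<5).
Gamma fails to dominate Alpha at W (0<5).
Delta fails to dominate Alpha at Y (7<9).
No single strategy dominates all the others.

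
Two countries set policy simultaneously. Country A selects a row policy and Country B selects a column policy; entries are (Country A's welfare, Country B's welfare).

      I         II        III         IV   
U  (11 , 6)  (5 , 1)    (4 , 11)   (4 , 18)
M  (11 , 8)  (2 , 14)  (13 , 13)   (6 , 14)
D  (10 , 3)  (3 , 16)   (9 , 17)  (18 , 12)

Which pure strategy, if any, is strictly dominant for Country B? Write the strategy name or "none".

none

I fails to dominate II at M (8<14).
II fails to dominate I at U (1<6).
III fails to dominate II at M (13<14).
IV fails to dominate II at M (14=14).
No single strategy dominates all the others.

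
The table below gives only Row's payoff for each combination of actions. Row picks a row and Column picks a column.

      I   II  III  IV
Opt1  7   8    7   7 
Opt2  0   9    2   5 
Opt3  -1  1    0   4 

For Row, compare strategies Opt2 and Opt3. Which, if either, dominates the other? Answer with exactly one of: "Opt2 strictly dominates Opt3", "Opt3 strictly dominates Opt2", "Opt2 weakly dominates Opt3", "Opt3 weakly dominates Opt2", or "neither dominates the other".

Opt2 strictly dominates Opt3

Opt2's payoffs vs Opt3's, by Column's action — I: 0>-1, II: 9>1, III: 2>0, IV: 5>4.
Opt2 gives a strictly higher payoff against every action of Column, so Opt2 strictly dominates Opt3.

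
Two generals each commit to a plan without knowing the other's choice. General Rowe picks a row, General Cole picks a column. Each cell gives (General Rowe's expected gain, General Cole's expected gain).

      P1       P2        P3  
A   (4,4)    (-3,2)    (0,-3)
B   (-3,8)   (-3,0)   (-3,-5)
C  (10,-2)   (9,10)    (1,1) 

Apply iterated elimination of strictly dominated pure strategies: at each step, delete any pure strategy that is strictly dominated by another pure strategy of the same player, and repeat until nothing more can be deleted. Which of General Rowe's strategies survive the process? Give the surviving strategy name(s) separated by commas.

For General Rowe, C strictly dominates A on the remaining columns (P1: 10>4, P2: 9>-3, P3: 1>0); eliminate A.
For General Rowe, C strictly dominates B on the remaining columns (P1: 10>-3, P2: 9>-3, P3: 1>-3); eliminate B.
General Cole's strategy P1 is strictly dominated by P2 (C: 10>-2) and is removed.
For General Cole, P2 strictly dominates P3 on the remaining rows (C: 10>1); eliminate P3.
Among the remaining strategies, none is strictly dominated by another pure strategy of the same player, so the elimination stops.
Surviving strategies — General Rowe: {C}; General Cole: {P2}.

C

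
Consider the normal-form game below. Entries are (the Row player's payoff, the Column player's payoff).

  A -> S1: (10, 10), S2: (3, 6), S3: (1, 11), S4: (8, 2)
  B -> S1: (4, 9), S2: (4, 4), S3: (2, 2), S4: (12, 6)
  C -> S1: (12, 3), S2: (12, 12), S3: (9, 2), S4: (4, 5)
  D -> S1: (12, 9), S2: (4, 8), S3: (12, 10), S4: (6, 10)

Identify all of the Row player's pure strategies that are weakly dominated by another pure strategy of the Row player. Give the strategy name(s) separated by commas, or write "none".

none

A: no other strategy beats it everywhere (B at S1 (10>4); C at S4 (8>4); D at S4 (8>6)).
Nothing dominates B: A at S2 (4>3); C at S4 (12>4); D at S4 (12>6).
C: no other strategy beats it everywhere (A at S1 (12>10); B at S1 (12>4); D at S2 (12>4)).
Nothing dominates D: A at S1 (12>10); B at S1 (12>4); C at S3 (12>9).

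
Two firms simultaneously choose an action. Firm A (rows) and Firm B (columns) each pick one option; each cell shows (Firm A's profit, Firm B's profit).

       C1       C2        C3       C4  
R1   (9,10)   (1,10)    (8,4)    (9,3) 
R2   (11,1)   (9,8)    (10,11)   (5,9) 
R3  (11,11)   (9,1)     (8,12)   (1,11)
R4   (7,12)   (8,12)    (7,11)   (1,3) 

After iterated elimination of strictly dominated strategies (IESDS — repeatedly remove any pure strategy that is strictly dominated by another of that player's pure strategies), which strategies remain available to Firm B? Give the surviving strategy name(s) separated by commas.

C3

Firm A's strategy R4 is strictly dominated by R2 (C1: 11>7, C2: 9>8, C3: 10>7, C4: 5>1) and is removed.
Column C4 is eliminated: C3 beats it against every remaining row (R1: 4>3, R2: 11>9, R3: 12>11).
For Firm A, R2 strictly dominates R1 on the remaining columns (C1: 11>9, C2: 9>1, C3: 10>8); eliminate R1.
For Firm B, C3 strictly dominates C1 on the remaining rows (R2: 11>1, R3: 12>11); eliminate C1.
Column C2 is eliminated: C3 beats it against every remaining row (R2: 11>8, R3: 12>1).
Row R3 is eliminated: R2 beats it against every remaining column (C3: 10>8).
Among the remaining strategies, none is strictly dominated by another pure strategy of the same player, so the elimination stops.
Surviving strategies — Firm A: {R2}; Firm B: {C3}.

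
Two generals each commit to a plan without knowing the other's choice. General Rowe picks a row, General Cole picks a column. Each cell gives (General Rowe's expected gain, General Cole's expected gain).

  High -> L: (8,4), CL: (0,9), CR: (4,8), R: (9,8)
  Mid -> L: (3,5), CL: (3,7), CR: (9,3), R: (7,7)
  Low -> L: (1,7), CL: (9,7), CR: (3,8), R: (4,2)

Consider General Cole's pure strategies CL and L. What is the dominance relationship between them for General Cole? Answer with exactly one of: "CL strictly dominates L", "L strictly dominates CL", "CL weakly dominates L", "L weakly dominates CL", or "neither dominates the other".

Compare CL to L across each opponent action: High: 9>4, Mid: 7>5, Low: 7=7.
CL is at least as good everywhere and strictly better somewhere (tied only at Low), so CL weakly but not strictly dominates L.

CL weakly dominates L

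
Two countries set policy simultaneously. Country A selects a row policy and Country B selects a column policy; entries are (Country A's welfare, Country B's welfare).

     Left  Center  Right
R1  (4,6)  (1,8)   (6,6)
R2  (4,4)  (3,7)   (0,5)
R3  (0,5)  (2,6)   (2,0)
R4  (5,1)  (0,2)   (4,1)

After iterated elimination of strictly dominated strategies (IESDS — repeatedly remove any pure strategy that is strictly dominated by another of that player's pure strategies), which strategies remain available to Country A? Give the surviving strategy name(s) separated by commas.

Country B's strategy Left is strictly dominated by Center (R1: 8>6, R2: 7>4, R3: 6>5, R4: 2>1) and is removed.
For Country A, R1 strictly dominates R4 on the remaining columns (Center: 1>0, Right: 6>4); eliminate R4.
Column Right is eliminated: Center beats it against every remaining row (R1: 8>6, R2: 7>5, R3: 6>0).
Country A's strategy R1 is strictly dominated by R2 (Center: 3>1) and is removed.
For Country A, R2 strictly dominates R3 on the remaining columns (Center: 3>2); eliminate R3.
Among the remaining strategies, none is strictly dominated by another pure strategy of the same player, so the elimination stops.
Surviving strategies — Country A: {R2}; Country B: {Center}.

R2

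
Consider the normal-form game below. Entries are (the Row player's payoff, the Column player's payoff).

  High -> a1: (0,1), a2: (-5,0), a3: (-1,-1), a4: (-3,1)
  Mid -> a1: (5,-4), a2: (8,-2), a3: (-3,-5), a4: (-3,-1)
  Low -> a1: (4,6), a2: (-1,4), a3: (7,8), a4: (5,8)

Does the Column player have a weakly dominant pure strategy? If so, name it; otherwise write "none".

a4 vs a1: High: 1=1, Mid: -1>-4, Low: 8>6.
a4 vs a2: High: 1>0, Mid: -1>-2, Low: 8>4.
a4 vs a3: High: 1>-1, Mid: -1>-5, Low: 8=8.
a4 is at least as good as every other strategy against every opponent action, so it is weakly dominant.

a4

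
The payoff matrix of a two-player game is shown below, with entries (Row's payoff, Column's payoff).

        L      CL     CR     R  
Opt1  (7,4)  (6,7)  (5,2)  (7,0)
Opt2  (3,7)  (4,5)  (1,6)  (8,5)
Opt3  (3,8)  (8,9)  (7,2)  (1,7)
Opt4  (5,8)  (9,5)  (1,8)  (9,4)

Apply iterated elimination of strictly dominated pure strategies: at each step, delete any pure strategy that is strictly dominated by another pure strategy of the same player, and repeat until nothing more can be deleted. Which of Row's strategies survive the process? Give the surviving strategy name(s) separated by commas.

Opt1, Opt3, Opt4

For Column, L strictly dominates R on the remaining rows (Opt1: 4>0, Opt2: 7>5, Opt3: 8>7, Opt4: 8>4); eliminate R.
Row's strategy Opt2 is strictly dominated by Opt1 (L: 7>3, CL: 6>4, CR: 5>1) and is removed.
Among the remaining strategies, none is strictly dominated by another pure strategy of the same player, so the elimination stops.
Surviving strategies — Row: {Opt1, Opt3, Opt4}; Column: {L, CL, CR}.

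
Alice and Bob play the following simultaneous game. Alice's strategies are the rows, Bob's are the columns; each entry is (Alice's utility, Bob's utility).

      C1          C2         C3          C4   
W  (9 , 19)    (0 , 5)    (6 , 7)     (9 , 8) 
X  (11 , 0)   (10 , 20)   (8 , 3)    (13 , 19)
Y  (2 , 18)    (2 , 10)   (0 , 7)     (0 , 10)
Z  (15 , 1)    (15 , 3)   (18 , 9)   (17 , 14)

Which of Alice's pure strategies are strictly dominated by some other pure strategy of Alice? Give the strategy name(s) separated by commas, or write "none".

W is strictly dominated by X (C1: 11>9, C2: 10>0, C3: 8>6, C4: 13>9).
X: dominated, since Z does at least as well everywhere (C1: 15>11, C2: 15>10, C3: 18>8, C4: 17>13).
Y is strictly dominated by X (C1: 11>2, C2: 10>2, C3: 8>0, C4: 13>0).
Nothing dominates Z: W at C1 (15>9); X at C1 (15>11); Y at C1 (15>2).

W, X, Y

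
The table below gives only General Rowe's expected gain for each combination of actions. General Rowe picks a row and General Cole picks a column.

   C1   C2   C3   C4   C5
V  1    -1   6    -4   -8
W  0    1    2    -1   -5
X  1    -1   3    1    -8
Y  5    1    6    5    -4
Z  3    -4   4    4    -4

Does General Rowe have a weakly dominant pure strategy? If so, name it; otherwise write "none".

Y

Y vs V: C1: 5>1, C2: 1>-1, C3: 6=6, C4: 5>-4, C5: -4>-8.
Y vs W: C1: 5>0, C2: 1=1, C3: 6>2, C4: 5>-1, C5: -4>-5.
Y vs X: C1: 5>1, C2: 1>-1, C3: 6>3, C4: 5>1, C5: -4>-8.
Y vs Z: C1: 5>3, C2: 1>-4, C3: 6>4, C4: 5>4, C5: -4=-4.
Y is at least as good as every other strategy against every opponent action, so it is weakly dominant.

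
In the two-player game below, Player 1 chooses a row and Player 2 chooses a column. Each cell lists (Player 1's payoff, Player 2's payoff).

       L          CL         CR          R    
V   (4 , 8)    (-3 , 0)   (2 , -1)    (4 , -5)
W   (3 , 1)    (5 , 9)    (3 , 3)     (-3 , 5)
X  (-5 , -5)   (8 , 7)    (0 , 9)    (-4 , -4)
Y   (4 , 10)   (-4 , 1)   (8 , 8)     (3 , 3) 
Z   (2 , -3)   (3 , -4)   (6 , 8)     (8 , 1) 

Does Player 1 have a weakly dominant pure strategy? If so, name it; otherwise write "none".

V fails to dominate W at CL (-3<5).
W fails to dominate V at L (3<4).
X fails to dominate V at L (-5<4).
Y fails to dominate V at CL (-4<-3).
Z fails to dominate V at L (2<4).
No single strategy dominates all the others.

none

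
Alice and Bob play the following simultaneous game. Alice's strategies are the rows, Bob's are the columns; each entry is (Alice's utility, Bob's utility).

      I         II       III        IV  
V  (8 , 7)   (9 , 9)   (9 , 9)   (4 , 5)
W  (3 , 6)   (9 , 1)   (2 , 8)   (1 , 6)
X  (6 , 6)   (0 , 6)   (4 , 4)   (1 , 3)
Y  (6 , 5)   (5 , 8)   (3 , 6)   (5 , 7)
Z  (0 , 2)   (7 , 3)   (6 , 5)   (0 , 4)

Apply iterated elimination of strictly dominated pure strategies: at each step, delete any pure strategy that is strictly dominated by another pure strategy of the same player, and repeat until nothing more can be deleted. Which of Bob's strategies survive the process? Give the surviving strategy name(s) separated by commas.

II, III, IV

For Alice, V strictly dominates X on the remaining columns (I: 8>6, II: 9>0, III: 9>4, IV: 4>1); eliminate X.
Alice's strategy Z is strictly dominated by V (I: 8>0, II: 9>7, III: 9>6, IV: 4>0) and is removed.
For Bob, III strictly dominates I on the remaining rows (V: 9>7, W: 8>6, Y: 6>5); eliminate I.
Among the remaining strategies, none is strictly dominated by another pure strategy of the same player, so the elimination stops.
Surviving strategies — Alice: {V, W, Y}; Bob: {II, III, IV}.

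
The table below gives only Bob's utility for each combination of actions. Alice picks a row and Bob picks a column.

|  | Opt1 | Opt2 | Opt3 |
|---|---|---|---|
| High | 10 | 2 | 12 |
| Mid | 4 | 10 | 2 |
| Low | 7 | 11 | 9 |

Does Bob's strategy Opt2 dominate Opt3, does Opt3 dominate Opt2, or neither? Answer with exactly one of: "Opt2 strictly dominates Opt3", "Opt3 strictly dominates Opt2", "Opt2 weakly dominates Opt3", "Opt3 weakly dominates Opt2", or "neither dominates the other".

Compare Opt2 to Opt3 across every action of Alice: High: 2<12, Mid: 10>2, Low: 11>9.
Opt2 does better at Mid, Low but worse at High; neither strategy dominates the other.

neither dominates the other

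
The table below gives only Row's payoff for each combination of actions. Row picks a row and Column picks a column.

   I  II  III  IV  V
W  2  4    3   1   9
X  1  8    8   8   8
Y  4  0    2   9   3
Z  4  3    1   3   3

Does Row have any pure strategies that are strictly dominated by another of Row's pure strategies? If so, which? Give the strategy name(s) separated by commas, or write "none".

W is not dominated — it holds its own against X at I (2>1); Y at II (4>0); Z at II (4>3).
X is not dominated — it holds its own against W at II (8>4); Y at II (8>0); Z at II (8>3).
Y is not dominated — it holds its own against W at I (4>2); X at I (4>1); Z at I (4=4).
Z is not dominated — it holds its own against W at I (4>2); X at I (4>1); Y at I (4=4).

none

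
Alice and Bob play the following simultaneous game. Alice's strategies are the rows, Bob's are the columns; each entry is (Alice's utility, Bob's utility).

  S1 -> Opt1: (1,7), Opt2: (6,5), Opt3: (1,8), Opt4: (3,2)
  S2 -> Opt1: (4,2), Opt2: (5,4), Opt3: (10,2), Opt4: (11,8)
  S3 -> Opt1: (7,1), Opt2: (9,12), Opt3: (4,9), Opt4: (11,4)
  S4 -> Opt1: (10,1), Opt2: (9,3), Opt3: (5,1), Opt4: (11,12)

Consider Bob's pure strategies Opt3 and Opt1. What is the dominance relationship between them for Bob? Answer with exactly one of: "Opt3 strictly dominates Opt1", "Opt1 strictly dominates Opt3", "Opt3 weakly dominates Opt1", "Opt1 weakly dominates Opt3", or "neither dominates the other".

Opt3 weakly dominates Opt1

Opt3's payoffs vs Opt1's, by Alice's action — S1: 8>7, S2: 2=2, S3: 9>1, S4: 1=1.
Opt3 is at least as good everywhere and strictly better somewhere (tied only at S2, S4), so Opt3 weakly but not strictly dominates Opt1.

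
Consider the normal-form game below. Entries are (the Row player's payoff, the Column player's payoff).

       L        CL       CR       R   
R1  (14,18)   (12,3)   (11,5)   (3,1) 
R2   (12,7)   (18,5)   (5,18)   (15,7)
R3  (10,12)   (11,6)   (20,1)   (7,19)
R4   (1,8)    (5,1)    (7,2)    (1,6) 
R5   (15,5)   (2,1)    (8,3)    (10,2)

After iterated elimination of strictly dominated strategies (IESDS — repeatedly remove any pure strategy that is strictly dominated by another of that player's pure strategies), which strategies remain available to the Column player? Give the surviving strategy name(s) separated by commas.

Row R4 is eliminated: R1 beats it against every remaining column (L: 14>1, CL: 12>5, CR: 11>7, R: 3>1).
Column CL is eliminated: L beats it against every remaining row (R1: 18>3, R2: 7>5, R3: 12>6, R5: 5>1).
Among the remaining strategies, none is strictly dominated by another pure strategy of the same player, so the elimination stops.
Surviving strategies — the Row player: {R1, R2, R3, R5}; the Column player: {L, CR, R}.

L, CR, R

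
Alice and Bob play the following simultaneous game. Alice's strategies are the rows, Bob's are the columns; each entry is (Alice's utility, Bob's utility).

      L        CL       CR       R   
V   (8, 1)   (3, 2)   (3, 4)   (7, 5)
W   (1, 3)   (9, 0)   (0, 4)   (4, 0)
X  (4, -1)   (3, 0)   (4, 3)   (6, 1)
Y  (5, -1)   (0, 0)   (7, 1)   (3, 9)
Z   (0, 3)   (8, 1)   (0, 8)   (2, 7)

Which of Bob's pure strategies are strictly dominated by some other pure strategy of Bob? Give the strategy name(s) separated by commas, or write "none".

L, CL

L is strictly dominated by CR (V: 4>1, W: 4>3, X: 3>-1, Y: 1>-1, Z: 8>3).
CR strictly dominates CL — V: 4>2, W: 4>0, X: 3>0, Y: 1>0, Z: 8>1.
Nothing dominates CR: L at V (4>1); CL at V (4>2); R at W (4>0).
R is not dominated — it holds its own against L at V (5>1); CL at V (5>2); CR at V (5>4).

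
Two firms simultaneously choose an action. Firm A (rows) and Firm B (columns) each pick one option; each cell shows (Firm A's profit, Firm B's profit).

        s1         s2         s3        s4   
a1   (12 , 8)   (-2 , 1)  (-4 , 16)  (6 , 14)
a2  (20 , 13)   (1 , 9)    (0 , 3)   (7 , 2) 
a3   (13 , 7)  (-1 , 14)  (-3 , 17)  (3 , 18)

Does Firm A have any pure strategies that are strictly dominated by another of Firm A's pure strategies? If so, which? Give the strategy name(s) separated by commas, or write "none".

a1 is strictly dominated by a2 (s1: 20>12, s2: 1>-2, s3: 0>-4, s4: 7>6).
a2 is not dominated — it holds its own against a1 at s1 (20>12); a3 at s1 (20>13).
a3: dominated, since a2 does at least as well everywhere (s1: 20>13, s2: 1>-1, s3: 0>-3, s4: 7>3).

a1, a3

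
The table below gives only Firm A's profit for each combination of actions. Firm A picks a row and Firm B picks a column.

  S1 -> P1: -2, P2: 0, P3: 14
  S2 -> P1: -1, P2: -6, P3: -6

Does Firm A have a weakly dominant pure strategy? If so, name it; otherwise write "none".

none

S1 fails to dominate S2 at P1 (-2<-1).
S2 fails to dominate S1 at P2 (-6<0).
No single strategy dominates all the others.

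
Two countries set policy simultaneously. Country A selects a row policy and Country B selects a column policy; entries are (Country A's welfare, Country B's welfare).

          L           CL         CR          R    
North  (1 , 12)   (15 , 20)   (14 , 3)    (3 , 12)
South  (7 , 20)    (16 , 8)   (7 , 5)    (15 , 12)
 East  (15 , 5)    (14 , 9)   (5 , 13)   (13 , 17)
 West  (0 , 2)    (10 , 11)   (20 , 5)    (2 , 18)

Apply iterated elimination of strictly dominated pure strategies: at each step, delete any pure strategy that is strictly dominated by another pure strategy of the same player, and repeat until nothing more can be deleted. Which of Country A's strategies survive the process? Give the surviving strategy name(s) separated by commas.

South, East

For Country B, R strictly dominates CR on the remaining rows (North: 12>3, South: 12>5, East: 17>13, West: 18>5); eliminate CR.
Row North is eliminated: South beats it against every remaining column (L: 7>1, CL: 16>15, R: 15>3).
Row West is eliminated: South beats it against every remaining column (L: 7>0, CL: 16>10, R: 15>2).
Country B's strategy CL is strictly dominated by R (South: 12>8, East: 17>9) and is removed.
Among the remaining strategies, none is strictly dominated by another pure strategy of the same player, so the elimination stops.
Surviving strategies — Country A: {South, East}; Country B: {L, R}.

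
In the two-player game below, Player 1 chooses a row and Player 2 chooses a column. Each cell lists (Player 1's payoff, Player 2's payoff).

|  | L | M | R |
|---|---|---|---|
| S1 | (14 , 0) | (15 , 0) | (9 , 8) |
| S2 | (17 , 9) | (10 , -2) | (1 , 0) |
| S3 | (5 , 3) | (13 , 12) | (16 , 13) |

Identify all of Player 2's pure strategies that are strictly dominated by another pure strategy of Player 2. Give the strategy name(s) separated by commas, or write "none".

Nothing dominates L: M at S1 (0=0); R at S2 (9>0).
M: dominated, since R does at least as well everywhere (S1: 8>0, S2: 0>-2, S3: 13>12).
Nothing dominates R: L at S1 (8>0); M at S1 (8>0).

M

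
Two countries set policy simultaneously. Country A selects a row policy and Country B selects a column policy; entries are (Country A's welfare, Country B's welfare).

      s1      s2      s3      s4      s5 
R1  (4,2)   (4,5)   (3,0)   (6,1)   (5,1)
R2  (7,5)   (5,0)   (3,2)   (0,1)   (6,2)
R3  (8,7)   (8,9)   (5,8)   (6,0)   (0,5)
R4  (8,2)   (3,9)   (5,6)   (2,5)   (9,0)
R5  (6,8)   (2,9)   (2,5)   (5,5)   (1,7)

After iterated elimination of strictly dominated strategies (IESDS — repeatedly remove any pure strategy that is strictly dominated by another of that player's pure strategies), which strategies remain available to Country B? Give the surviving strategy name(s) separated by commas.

For Country B, s1 strictly dominates s5 on the remaining rows (R1: 2>1, R2: 5>2, R3: 7>5, R4: 2>0, R5: 8>7); eliminate s5.
Row R2 is eliminated: R3 beats it against every remaining column (s1: 8>7, s2: 8>5, s3: 5>3, s4: 6>0).
Row R5 is eliminated: R3 beats it against every remaining column (s1: 8>6, s2: 8>2, s3: 5>2, s4: 6>5).
Column s1 is eliminated: s2 beats it against every remaining row (R1: 5>2, R3: 9>7, R4: 9>2).
Country B's strategy s3 is strictly dominated by s2 (R1: 5>0, R3: 9>8, R4: 9>6) and is removed.
For Country A, R1 strictly dominates R4 on the remaining columns (s2: 4>3, s4: 6>2); eliminate R4.
Column s4 is eliminated: s2 beats it against every remaining row (R1: 5>1, R3: 9>0).
Country A's strategy R1 is strictly dominated by R3 (s2: 8>4) and is removed.
Among the remaining strategies, none is strictly dominated by another pure strategy of the same player, so the elimination stops.
Surviving strategies — Country A: {R3}; Country B: {s2}.

s2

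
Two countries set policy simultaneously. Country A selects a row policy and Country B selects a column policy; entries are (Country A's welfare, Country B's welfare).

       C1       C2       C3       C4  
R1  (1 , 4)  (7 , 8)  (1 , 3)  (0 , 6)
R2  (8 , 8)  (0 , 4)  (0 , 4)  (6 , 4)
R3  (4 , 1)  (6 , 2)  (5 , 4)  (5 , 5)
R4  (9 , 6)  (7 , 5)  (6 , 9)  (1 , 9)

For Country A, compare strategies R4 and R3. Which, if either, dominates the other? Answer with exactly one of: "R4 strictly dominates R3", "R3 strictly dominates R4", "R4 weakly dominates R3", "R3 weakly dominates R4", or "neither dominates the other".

neither dominates the other

R4's payoffs vs R3's, by Country B's action — C1: 9>4, C2: 7>6, C3: 6>5, C4: 1<5.
R4 does better at C1, C2, C3 but worse at C4; neither strategy dominates the other.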